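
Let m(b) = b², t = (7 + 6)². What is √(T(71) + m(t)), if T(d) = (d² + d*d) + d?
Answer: √38714 ≈ 196.76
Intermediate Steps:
T(d) = d + 2*d² (T(d) = (d² + d²) + d = 2*d² + d = d + 2*d²)
t = 169 (t = 13² = 169)
√(T(71) + m(t)) = √(71*(1 + 2*71) + 169²) = √(71*(1 + 142) + 28561) = √(71*143 + 28561) = √(10153 + 28561) = √38714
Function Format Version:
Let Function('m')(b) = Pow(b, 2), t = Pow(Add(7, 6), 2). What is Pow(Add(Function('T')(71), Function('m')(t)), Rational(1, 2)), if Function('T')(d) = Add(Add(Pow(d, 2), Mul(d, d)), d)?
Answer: Pow(38714, Rational(1, 2)) ≈ 196.76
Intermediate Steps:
Function('T')(d) = Add(d, Mul(2, Pow(d, 2))) (Function('T')(d) = Add(Add(Pow(d, 2), Pow(d, 2)), d) = Add(Mul(2, Pow(d, 2)), d) = Add(d, Mul(2, Pow(d, 2))))
t = 169 (t = Pow(13, 2) = 169)
Pow(Add(Function('T')(71), Function('m')(t)), Rational(1, 2)) = Pow(Add(Mul(71, Add(1, Mul(2, 71))), Pow(169, 2)), Rational(1, 2)) = Pow(Add(Mul(71, Add(1, 142)), 28561), Rational(1, 2)) = Pow(Add(Mul(71, 143), 28561), Rational(1, 2)) = Pow(Add(10153, 28561), Rational(1, 2)) = Pow(38714, Rational(1, 2))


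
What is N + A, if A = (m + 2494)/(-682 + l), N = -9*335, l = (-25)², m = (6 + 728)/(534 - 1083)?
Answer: -95716867/31293 ≈ -3058.7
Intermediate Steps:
m = -734/549 (m = 734/(-549) = 734*(-1/549) = -734/549 ≈ -1.3370)
l = 625
N = -3015
A = -1368472/31293 (A = (-734/549 + 2494)/(-682 + 625) = (1368472/549)/(-57) = (1368472/549)*(-1/57) = -1368472/31293 ≈ -43.731)
N + A = -3015 - 1368472/31293 = -95716867/31293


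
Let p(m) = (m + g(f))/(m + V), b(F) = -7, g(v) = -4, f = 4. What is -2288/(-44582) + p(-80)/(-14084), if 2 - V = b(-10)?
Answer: 40788799/796078483 ≈ 0.051237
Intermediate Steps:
V = 9 (V = 2 - 1*(-7) = 2 + 7 = 9)
p(m) = (-4 + m)/(9 + m) (p(m) = (m - 4)/(m + 9) = (-4 + m)/(9 + m))
-2288/(-44582) + p(-80)/(-14084) = -2288/(-44582) + ((-4 - 80)/(9 - 80))/(-14084) = -2288*(-1/44582) + (-84/(-71))*(-1/14084) = 1144/22291 - 1/71*(-84)*(-1/14084) = 1144/22291 + (84/71)*(-1/14084) = 1144/22291 - 3/35713 = 40788799/796078483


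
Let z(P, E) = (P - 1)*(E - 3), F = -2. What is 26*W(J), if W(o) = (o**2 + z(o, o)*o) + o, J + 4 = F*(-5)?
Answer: 3432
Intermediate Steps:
z(P, E) = (-1 + P)*(-3 + E)
J = 6 (J = -4 - 2*(-5) = -4 + 10 = 6)
W(o) = o + o**2 + o*(3 + o**2 - 4*o) (W(o) = (o**2 + (3 - o - 3*o + o*o)*o) + o = (o**2 + (3 - o - 3*o + o**2)*o) + o = (o**2 + (3 + o**2 - 4*o)*o) + o = (o**2 + o*(3 + o**2 - 4*o)) + o = o + o**2 + o*(3 + o**2 - 4*o))
26*W(J) = 26*(6*(4 + 6**2 - 3*6)) = 26*(6*(4 + 36 - 18)) = 26*(6*22) = 26*132 = 3432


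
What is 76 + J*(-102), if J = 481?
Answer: -48986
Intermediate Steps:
76 + J*(-102) = 76 + 481*(-102) = 76 - 49062 = -48986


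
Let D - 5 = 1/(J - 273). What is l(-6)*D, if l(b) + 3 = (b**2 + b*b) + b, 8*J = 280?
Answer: 10701/34 ≈ 314.74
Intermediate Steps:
J = 35 (J = (1/8)*280 = 35)
D = 1189/238 (D = 5 + 1/(35 - 273) = 5 + 1/(-238) = 5 - 1/238 = 1189/238 ≈ 4.9958)
l(b) = -3 + b + 2*b**2 (l(b) = -3 + ((b**2 + b*b) + b) = -3 + ((b**2 + b**2) + b) = -3 + (2*b**2 + b) = -3 + (b + 2*b**2) = -3 + b + 2*b**2)
l(-6)*D = (-3 - 6 + 2*(-6)**2)*(1189/238) = (-3 - 6 + 2*36)*(1189/238) = (-3 - 6 + 72)*(1189/238) = 63*(1189/238) = 10701/34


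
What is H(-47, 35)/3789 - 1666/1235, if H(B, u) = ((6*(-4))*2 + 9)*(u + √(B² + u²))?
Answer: -2666083/1559805 - 13*√3434/1263 ≈ -2.3124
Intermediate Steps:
H(B, u) = -39*u - 39*√(B² + u²) (H(B, u) = (-24*2 + 9)*(u + √(B² + u²)) = (-48 + 9)*(u + √(B² + u²)) = -39*(u + √(B² + u²)) = -39*u - 39*√(B² + u²))
H(-47, 35)/3789 - 1666/1235 = (-39*35 - 39*√((-47)² + 35²))/3789 - 1666/1235 = (-1365 - 39*√(2209 + 1225))*(1/3789) - 1666*1/1235 = (-1365 - 39*√3434)*(1/3789) - 1666/1235 = (-455/1263 - 13*√3434/1263) - 1666/1235 = -2666083/1559805 - 13*√3434/1263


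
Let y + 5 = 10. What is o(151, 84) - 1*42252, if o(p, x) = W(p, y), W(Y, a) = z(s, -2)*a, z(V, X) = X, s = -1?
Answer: -42262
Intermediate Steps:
y = 5 (y = -5 + 10 = 5)
W(Y, a) = -2*a
o(p, x) = -10 (o(p, x) = -2*5 = -10)
o(151, 84) - 1*42252 = -10 - 1*42252 = -10 - 42252 = -42262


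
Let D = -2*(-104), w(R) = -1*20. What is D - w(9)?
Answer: 228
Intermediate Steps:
w(R) = -20
D = 208
D - w(9) = 208 - 1*(-20) = 208 + 20 = 228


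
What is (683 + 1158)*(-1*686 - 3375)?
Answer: -7476301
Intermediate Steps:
(683 + 1158)*(-1*686 - 3375) = 1841*(-686 - 3375) = 1841*(-4061) = -7476301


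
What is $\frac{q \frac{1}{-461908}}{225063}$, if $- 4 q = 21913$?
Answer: $\frac{1289}{24460800048} \approx 5.2697 \cdot 10^{-8}$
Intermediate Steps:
$q = - \frac{21913}{4}$ ($q = \left(- \frac{1}{4}\right) 21913 = - \frac{21913}{4} \approx -5478.3$)
$\frac{q \frac{1}{-461908}}{225063} = \frac{\left(- \frac{21913}{4}\right) \frac{1}{-461908}}{225063} = \left(- \frac{21913}{4}\right) \left(- \frac{1}{461908}\right) \frac{1}{225063} = \frac{21913}{1847632} \cdot \frac{1}{225063} = \frac{1289}{24460800048}$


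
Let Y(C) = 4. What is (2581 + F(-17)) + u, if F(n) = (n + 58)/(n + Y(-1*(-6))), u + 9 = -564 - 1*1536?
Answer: 6095/13 ≈ 468.85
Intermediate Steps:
u = -2109 (u = -9 + (-564 - 1*1536) = -9 + (-564 - 1536) = -9 - 2100 = -2109)
F(n) = (58 + n)/(4 + n) (F(n) = (n + 58)/(n + 4) = (58 + n)/(4 + n))
(2581 + F(-17)) + u = (2581 + (58 - 17)/(4 - 17)) - 2109 = (2581 + 41/(-13)) - 2109 = (2581 - 1/13*41) - 2109 = (2581 - 41/13) - 2109 = 33512/13 - 2109 = 6095/13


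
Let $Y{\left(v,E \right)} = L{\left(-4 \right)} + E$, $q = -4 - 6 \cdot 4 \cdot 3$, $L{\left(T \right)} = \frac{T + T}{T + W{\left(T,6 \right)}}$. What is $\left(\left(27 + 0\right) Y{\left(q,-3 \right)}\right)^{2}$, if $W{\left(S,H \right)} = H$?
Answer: $35721$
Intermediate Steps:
$L{\left(T \right)} = \frac{2 T}{6 + T}$ ($L{\left(T \right)} = \frac{T + T}{T + 6} = \frac{2 T}{6 + T}$)
$q = -76$ ($q = -4 - 24 \cdot 3 = -4 - 72 = -76$)
$Y{\left(v,E \right)} = -4 + E$ ($Y{\left(v,E \right)} = 2 \left(-4\right) \frac{1}{6 - 4} + E = 2 \left(-4\right) \frac{1}{2} + E = -4 + E$)
$\left(\left(27 + 0\right) Y{\left(q,-3 \right)}\right)^{2} = \left(\left(27 + 0\right) \left(-4 - 3\right)\right)^{2} = \left(27 \left(-7\right)\right)^{2} = \left(-189\right)^{2} = 35721$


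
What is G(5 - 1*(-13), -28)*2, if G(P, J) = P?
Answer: 36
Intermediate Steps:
G(5 - 1*(-13), -28)*2 = (5 - 1*(-13))*2 = (5 + 13)*2 = 18*2 = 36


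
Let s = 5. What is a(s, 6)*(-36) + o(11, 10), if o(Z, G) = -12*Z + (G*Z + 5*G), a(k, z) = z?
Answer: -188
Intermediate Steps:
o(Z, G) = -12*Z + 5*G + G*Z (o(Z, G) = -12*Z + (5*G + G*Z) = -12*Z + 5*G + G*Z)
a(s, 6)*(-36) + o(11, 10) = 6*(-36) + (-12*11 + 5*10 + 10*11) = -216 + (-132 + 50 + 110) = -216 + 28 = -188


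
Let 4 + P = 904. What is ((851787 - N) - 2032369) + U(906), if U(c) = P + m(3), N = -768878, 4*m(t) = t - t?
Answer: -410804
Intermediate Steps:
P = 900 (P = -4 + 904 = 900)
m(t) = 0 (m(t) = (t - t)/4 = (1/4)*0 = 0)
U(c) = 900 (U(c) = 900 + 0 = 900)
((851787 - N) - 2032369) + U(906) = ((851787 - 1*(-768878)) - 2032369) + 900 = ((851787 + 768878) - 2032369) + 900 = (1620665 - 2032369) + 900 = -411704 + 900 = -410804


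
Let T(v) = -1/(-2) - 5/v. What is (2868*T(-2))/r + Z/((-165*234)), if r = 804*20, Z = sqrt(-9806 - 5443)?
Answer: 717/1340 - I*sqrt(15249)/38610 ≈ 0.53507 - 0.0031983*I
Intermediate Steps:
Z = I*sqrt(15249) (Z = sqrt(-15249) = I*sqrt(15249) ≈ 123.49*I)
T(v) = 1/2 - 5/v (T(v) = -1*(-1/2) - 5/v = 1/2 - 5/v)
r = 16080
(2868*T(-2))/r + Z/((-165*234)) = (2868*((1/2)*(-10 - 2)/(-2)))/16080 + (I*sqrt(15249))/((-165*234)) = (2868*((1/2)*(-1/2)*(-12)))*(1/16080) + (I*sqrt(15249))/(-38610) = (2868*3)*(1/16080) + (I*sqrt(15249))*(-1/38610) = 8604*(1/16080) - I*sqrt(15249)/38610 = 717/1340 - I*sqrt(15249)/38610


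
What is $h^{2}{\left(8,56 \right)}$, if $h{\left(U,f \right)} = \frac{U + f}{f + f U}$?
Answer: $\frac{64}{3969} \approx 0.016125$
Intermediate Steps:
$h{\left(U,f \right)} = \frac{U + f}{f + U f}$
$h^{2}{\left(8,56 \right)} = \left(\frac{8 + 56}{56 \left(1 + 8\right)}\right)^{2} = \left(\frac{1}{56} \cdot \frac{1}{9} \cdot 64\right)^{2} = \left(\frac{8}{63}\right)^{2} = \frac{64}{3969}$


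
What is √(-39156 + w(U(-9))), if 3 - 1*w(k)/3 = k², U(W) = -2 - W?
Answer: 3*I*√4366 ≈ 198.23*I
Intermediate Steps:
w(k) = 9 - 3*k²
√(-39156 + w(U(-9))) = √(-39156 + (9 - 3*(-2 - 1*(-9))²)) = √(-39156 + (9 - 3*(-2 + 9)²)) = √(-39156 + (9 - 3*7²)) = √(-39156 + (9 - 3*49)) = √(-39156 + (9 - 147)) = √(-39156 - 138) = √(-39294) = 3*I*√4366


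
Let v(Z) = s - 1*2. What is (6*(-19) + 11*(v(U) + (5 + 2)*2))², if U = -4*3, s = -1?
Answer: 49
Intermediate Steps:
U = -12
v(Z) = -3 (v(Z) = -1 - 1*2 = -1 - 2 = -3)
(6*(-19) + 11*(v(U) + (5 + 2)*2))² = (6*(-19) + 11*(-3 + (5 + 2)*2))² = (-114 + 11*(-3 + 7*2))² = (-114 + 11*(-3 + 14))² = (-114 + 11*11)² = (-114 + 121)² = 7² = 49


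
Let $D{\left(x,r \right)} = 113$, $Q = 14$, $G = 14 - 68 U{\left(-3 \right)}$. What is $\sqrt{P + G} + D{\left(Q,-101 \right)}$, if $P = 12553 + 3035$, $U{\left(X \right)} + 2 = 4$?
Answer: $113 + \sqrt{15466} \approx 237.36$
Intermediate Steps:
$U{\left(X \right)} = 2$ ($U{\left(X \right)} = -2 + 4 = 2$)
$G = -122$ ($G = 14 - 136 = -122$)
$P = 15588$
$\sqrt{P + G} + D{\left(Q,-101 \right)} = \sqrt{15588 - 122} + 113 = \sqrt{15466} + 113 = 113 + \sqrt{15466}$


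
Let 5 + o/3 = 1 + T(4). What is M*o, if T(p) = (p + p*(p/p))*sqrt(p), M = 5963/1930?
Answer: 107334/965 ≈ 111.23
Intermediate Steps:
M = 5963/1930 (M = 5963*(1/1930) = 5963/1930 ≈ 3.0896)
T(p) = 2*p**(3/2) (T(p) = (p + p*1)*sqrt(p) = (p + p)*sqrt(p) = (2*p)*sqrt(p) = 2*p**(3/2))
o = 36 (o = -15 + 3*(1 + 2*4**(3/2)) = -15 + 3*(1 + 2*8) = -15 + 3*(1 + 16) = -15 + 3*17 = -15 + 51 = 36)
M*o = (5963/1930)*36 = 107334/965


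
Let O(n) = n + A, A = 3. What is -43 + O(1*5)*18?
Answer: 101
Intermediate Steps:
O(n) = 3 + n (O(n) = n + 3 = 3 + n)
-43 + O(1*5)*18 = -43 + (3 + 1*5)*18 = -43 + (3 + 5)*18 = -43 + 8*18 = -43 + 144 = 101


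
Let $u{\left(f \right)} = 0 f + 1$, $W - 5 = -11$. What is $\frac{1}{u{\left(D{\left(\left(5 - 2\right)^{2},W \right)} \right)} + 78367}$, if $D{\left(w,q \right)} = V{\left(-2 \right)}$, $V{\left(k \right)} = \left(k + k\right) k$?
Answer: $\frac{1}{78368} \approx 1.276 \cdot 10^{-5}$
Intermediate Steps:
$V{\left(k \right)} = 2 k^{2}$ ($V{\left(k \right)} = 2 k k = 2 k^{2}$)
$W = -6$ ($W = 5 - 11 = -6$)
$D{\left(w,q \right)} = 8$ ($D{\left(w,q \right)} = 2 \left(-2\right)^{2} = 2 \cdot 4 = 8$)
$u{\left(f \right)} = 1$ ($u{\left(f \right)} = 0 + 1 = 1$)
$\frac{1}{u{\left(D{\left(\left(5 - 2\right)^{2},W \right)} \right)} + 78367} = \frac{1}{1 + 78367} = \frac{1}{78368}$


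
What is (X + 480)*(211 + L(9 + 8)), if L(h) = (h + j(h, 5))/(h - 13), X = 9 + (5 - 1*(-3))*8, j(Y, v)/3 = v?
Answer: 121107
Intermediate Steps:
j(Y, v) = 3*v
X = 73 (X = 9 + (5 + 3)*8 = 9 + 8*8 = 9 + 64 = 73)
L(h) = (15 + h)/(-13 + h) (L(h) = (h + 3*5)/(h - 13) = (h + 15)/(-13 + h) = (15 + h)/(-13 + h))
(X + 480)*(211 + L(9 + 8)) = (73 + 480)*(211 + (15 + (9 + 8))/(-13 + (9 + 8))) = 553*(211 + (15 + 17)/(-13 + 17)) = 553*(211 + 32/4) = 553*(211 + (1/4)*32) = 553*(211 + 8) = 553*219 = 121107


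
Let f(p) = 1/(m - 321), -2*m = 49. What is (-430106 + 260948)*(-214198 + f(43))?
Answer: 25037214289560/691 ≈ 3.6233e+10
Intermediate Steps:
m = -49/2 (m = -½*49 = -49/2 ≈ -24.500)
f(p) = -2/691 (f(p) = 1/(-49/2 - 321) = 1/(-691/2) = -2/691)
(-430106 + 260948)*(-214198 + f(43)) = (-430106 + 260948)*(-214198 - 2/691) = -169158*(-148010820/691) = 25037214289560/691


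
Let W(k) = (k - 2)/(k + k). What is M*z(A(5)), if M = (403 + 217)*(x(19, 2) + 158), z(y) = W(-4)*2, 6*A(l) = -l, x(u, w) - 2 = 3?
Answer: 151590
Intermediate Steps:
x(u, w) = 5 (x(u, w) = 2 + 3 = 5)
A(l) = -l/6 (A(l) = (-l)/6 = -l/6)
W(k) = (-2 + k)/(2*k) (W(k) = (-2 + k)/((2*k)) = (-2 + k)*(1/(2*k)) = (-2 + k)/(2*k))
z(y) = 3/2 (z(y) = ((1/2)*(-2 - 4)/(-4))*2 = ((1/2)*(-1/4)*(-6))*2 = (3/4)*2 = 3/2)
M = 101060 (M = (403 + 217)*(5 + 158) = 620*163 = 101060)
M*z(A(5)) = 101060*(3/2) = 151590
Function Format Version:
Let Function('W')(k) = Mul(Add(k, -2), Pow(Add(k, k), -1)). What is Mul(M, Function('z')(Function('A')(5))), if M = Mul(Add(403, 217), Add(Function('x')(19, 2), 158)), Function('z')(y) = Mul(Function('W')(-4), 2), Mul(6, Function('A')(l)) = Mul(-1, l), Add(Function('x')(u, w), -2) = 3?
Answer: 151590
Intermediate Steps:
Function('x')(u, w) = 5 (Function('x')(u, w) = Add(2, 3) = 5)
Function('A')(l) = Mul(Rational(-1, 6), l) (Function('A')(l) = Mul(Rational(1, 6), Mul(-1, l)) = Mul(Rational(-1, 6), l))
Function('W')(k) = Mul(Rational(1, 2), Pow(k, -1), Add(-2, k)) (Function('W')(k) = Mul(Add(-2, k), Pow(Mul(2, k), -1)) = Mul(Add(-2, k), Mul(Rational(1, 2), Pow(k, -1))) = Mul(Rational(1, 2), Pow(k, -1), Add(-2, k)))
Function('z')(y) = Rational(3, 2) (Function('z')(y) = Mul(Mul(Rational(1, 2), Pow(-4, -1), Add(-2, -4)), 2) = Mul(Mul(Rational(1, 2), Rational(-1, 4), -6), 2) = Mul(Rational(3, 4), 2) = Rational(3, 2))
M = 101060 (M = Mul(Add(403, 217), Add(5, 158)) = Mul(620, 163) = 101060)
Mul(M, Function('z')(Function('A')(5))) = Mul(101060, Rational(3, 2)) = 151590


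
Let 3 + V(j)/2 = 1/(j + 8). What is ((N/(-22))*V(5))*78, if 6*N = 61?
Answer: 2318/11 ≈ 210.73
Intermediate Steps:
N = 61/6 (N = (⅙)*61 = 61/6 ≈ 10.167)
V(j) = -6 + 2/(8 + j) (V(j) = -6 + 2/(j + 8) = -6 + 2/(8 + j))
((N/(-22))*V(5))*78 = (((61/6)/(-22))*(2*(-23 - 3*5)/(8 + 5)))*78 = (((61/6)*(-1/22))*(2*(-23 - 15)/13))*78 = -61*(-38)/(66*13)*78 = -61/132*(-76/13)*78 = (1159/429)*78 = 2318/11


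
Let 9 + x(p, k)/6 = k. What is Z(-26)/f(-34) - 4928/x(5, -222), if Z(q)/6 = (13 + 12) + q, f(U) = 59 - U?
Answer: 974/279 ≈ 3.4910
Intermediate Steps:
x(p, k) = -54 + 6*k
Z(q) = 150 + 6*q (Z(q) = 6*((13 + 12) + q) = 6*(25 + q) = 150 + 6*q)
Z(-26)/f(-34) - 4928/x(5, -222) = (150 + 6*(-26))/(59 - 1*(-34)) - 4928/(-54 + 6*(-222)) = (150 - 156)/(59 + 34) - 4928/(-54 - 1332) = -6/93 - 4928/(-1386) = -6*1/93 - 4928*(-1/1386) = -2/31 + 32/9 = 974/279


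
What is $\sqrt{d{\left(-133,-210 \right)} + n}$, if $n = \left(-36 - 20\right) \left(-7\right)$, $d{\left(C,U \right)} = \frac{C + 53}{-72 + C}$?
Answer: $\frac{2 \sqrt{164902}}{41} \approx 19.809$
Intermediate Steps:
$d{\left(C,U \right)} = \frac{53 + C}{-72 + C}$
$n = 392$ ($n = \left(-56\right) \left(-7\right) = 392$)
$\sqrt{d{\left(-133,-210 \right)} + n} = \sqrt{\frac{53 - 133}{-72 - 133} + 392} = \sqrt{\frac{1}{-205} \left(-80\right) + 392} = \sqrt{\left(- \frac{1}{205}\right) \left(-80\right) + 392} = \sqrt{\frac{16}{41} + 392} = \sqrt{\frac{16088}{41}} = \frac{2 \sqrt{164902}}{41}$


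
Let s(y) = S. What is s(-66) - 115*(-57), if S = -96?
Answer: 6459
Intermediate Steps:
s(y) = -96
s(-66) - 115*(-57) = -96 - 115*(-57) = -96 - 1*(-6555) = -96 + 6555 = 6459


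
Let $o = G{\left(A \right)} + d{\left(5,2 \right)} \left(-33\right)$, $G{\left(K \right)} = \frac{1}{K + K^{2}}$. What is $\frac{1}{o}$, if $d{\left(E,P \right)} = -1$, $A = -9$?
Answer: $\frac{72}{2377} \approx 0.03029$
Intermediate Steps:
$o = \frac{2377}{72}$ ($o = \frac{1}{\left(-9\right) \left(1 - 9\right)} - -33 = - \frac{1}{9 \left(-8\right)} + 33 = \left(- \frac{1}{9}\right) \left(- \frac{1}{8}\right) + 33 = \frac{1}{72} + 33 = \frac{2377}{72} \approx 33.014$)
$\frac{1}{o} = \frac{1}{\frac{2377}{72}} = \frac{72}{2377}$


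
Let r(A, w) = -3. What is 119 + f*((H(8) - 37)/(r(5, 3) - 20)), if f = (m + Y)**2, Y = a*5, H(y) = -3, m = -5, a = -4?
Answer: 27737/23 ≈ 1206.0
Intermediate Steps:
Y = -20 (Y = -4*5 = -20)
f = 625 (f = (-5 - 20)**2 = (-25)**2 = 625)
119 + f*((H(8) - 37)/(r(5, 3) - 20)) = 119 + 625*((-3 - 37)/(-3 - 20)) = 119 + 625*(-40/(-23)) = 119 + 625*(-40*(-1/23)) = 119 + 625*(40/23) = 119 + 25000/23 = 27737/23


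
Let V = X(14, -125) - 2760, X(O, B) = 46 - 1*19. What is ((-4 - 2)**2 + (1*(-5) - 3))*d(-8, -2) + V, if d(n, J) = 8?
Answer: -2509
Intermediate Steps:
X(O, B) = 27 (X(O, B) = 46 - 19 = 27)
V = -2733 (V = 27 - 2760 = -2733)
((-4 - 2)**2 + (1*(-5) - 3))*d(-8, -2) + V = ((-4 - 2)**2 + (1*(-5) - 3))*8 - 2733 = ((-6)**2 + (-5 - 3))*8 - 2733 = (36 - 8)*8 - 2733 = 28*8 - 2733 = 224 - 2733 = -2509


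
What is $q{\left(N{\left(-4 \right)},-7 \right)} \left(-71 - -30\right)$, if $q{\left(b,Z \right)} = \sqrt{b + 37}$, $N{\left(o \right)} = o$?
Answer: $- 41 \sqrt{33} \approx -235.53$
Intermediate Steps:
$q{\left(b,Z \right)} = \sqrt{37 + b}$
$q{\left(N{\left(-4 \right)},-7 \right)} \left(-71 - -30\right) = \sqrt{37 - 4} \left(-71 - -30\right) = \sqrt{33} \left(-71 + 30\right) = \sqrt{33} \left(-41\right) = - 41 \sqrt{33}$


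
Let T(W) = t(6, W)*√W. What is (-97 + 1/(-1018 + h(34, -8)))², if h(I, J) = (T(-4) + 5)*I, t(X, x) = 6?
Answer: 115296440311323/12253604416 + 273809259*I/3063401104 ≈ 9409.2 + 0.089381*I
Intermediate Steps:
T(W) = 6*√W
h(I, J) = I*(5 + 12*I) (h(I, J) = (6*√(-4) + 5)*I = (6*(2*I) + 5)*I = (12*I + 5)*I = (5 + 12*I)*I = I*(5 + 12*I))
(-97 + 1/(-1018 + h(34, -8)))² = (-97 + 1/(-1018 + 34*(5 + 12*I)))² = (-97 + 1/(-1018 + (170 + 408*I)))² = (-97 + 1/(-848 + 408*I))² = (-97 + (-848 - 408*I)/885568)²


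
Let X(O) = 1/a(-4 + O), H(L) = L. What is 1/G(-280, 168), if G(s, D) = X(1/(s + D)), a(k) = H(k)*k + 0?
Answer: 201601/12544 ≈ 16.072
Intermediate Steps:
a(k) = k² (a(k) = k*k + 0 = k² + 0 = k²)
X(O) = (-4 + O)⁻² (X(O) = 1/((-4 + O)²) = (-4 + O)⁻²)
G(s, D) = (-4 + 1/(D + s))⁻² (G(s, D) = (-4 + 1/(s + D))⁻² = (-4 + 1/(D + s))⁻²)
1/G(-280, 168) = 1/((168 - 280)²/(-1 + 4*168 + 4*(-280))²) = 1/((-112)²/(-1 + 672 - 1120)²) = 1/(12544/(-449)²) = 1/(12544*(1/201601)) = 1/(12544/201601) = 201601/12544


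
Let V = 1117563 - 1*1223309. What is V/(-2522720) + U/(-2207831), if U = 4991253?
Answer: -6179032235617/2784869710160 ≈ -2.2188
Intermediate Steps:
V = -105746 (V = 1117563 - 1223309 = -105746)
V/(-2522720) + U/(-2207831) = -105746/(-2522720) + 4991253/(-2207831) = -105746*(-1/2522720) + 4991253*(-1/2207831) = 52873/1261360 - 4991253/2207831 = -6179032235617/2784869710160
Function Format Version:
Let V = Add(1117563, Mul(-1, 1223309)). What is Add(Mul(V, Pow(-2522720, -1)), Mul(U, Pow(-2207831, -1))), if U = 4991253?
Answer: Rational(-6179032235617, 2784869710160) ≈ -2.2188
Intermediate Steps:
V = -105746 (V = Add(1117563, -1223309) = -105746)
Add(Mul(V, Pow(-2522720, -1)), Mul(U, Pow(-2207831, -1))) = Add(Mul(-105746, Pow(-2522720, -1)), Mul(4991253, Pow(-2207831, -1))) = Add(Mul(-105746, Rational(-1, 2522720)), Mul(4991253, Rational(-1, 2207831))) = Add(Rational(52873, 1261360), Rational(-4991253, 2207831)) = Rational(-6179032235617, 2784869710160)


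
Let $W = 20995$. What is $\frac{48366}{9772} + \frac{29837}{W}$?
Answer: $\frac{653505667}{102581570} \approx 6.3706$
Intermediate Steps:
$\frac{48366}{9772} + \frac{29837}{W} = \frac{48366}{9772} + \frac{29837}{20995} = 48366 \cdot \frac{1}{9772} + 29837 \cdot \frac{1}{20995} = \frac{24183}{4886} + \frac{29837}{20995} = \frac{653505667}{102581570}$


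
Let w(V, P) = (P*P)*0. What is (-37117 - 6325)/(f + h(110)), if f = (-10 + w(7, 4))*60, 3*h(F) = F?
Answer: 65163/845 ≈ 77.116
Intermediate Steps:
h(F) = F/3
w(V, P) = 0 (w(V, P) = P²*0 = 0)
f = -600 (f = (-10 + 0)*60 = -10*60 = -600)
(-37117 - 6325)/(f + h(110)) = (-37117 - 6325)/(-600 + (⅓)*110) = -43442/(-600 + 110/3) = -43442/(-1690/3) = -43442*(-3/1690) = 65163/845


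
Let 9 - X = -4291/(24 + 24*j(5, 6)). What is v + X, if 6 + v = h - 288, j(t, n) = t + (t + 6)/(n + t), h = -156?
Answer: -9971/24 ≈ -415.46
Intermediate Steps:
j(t, n) = t + (6 + t)/(n + t)
X = 829/24 (X = 9 - (-4291)/(24 + 24*((6 + 5 + 5² + 6*5)/(6 + 5))) = 9 - (-4291)/(24 + 24*((6 + 5 + 25 + 30)/11)) = 9 - (-4291)/(24 + 24*((1/11)*66)) = 9 - (-4291)/(24 + 24*6) = 9 - (-4291)/(24 + 144) = 9 - (-4291)/168 = 9 - 1*(-613/24) = 9 + 613/24 = 829/24 ≈ 34.542)
v = -450 (v = -6 + (-156 - 288) = -6 - 444 = -450)
v + X = -450 + 829/24 = -9971/24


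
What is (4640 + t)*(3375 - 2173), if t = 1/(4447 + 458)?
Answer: 27356559602/4905 ≈ 5.5773e+6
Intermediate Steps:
t = 1/4905 ≈ 0.00020387
(4640 + t)*(3375 - 2173) = (4640 + 1/4905)*(3375 - 2173) = (22759201/4905)*1202 = 27356559602/4905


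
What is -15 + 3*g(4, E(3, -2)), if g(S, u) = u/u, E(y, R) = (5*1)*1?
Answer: -12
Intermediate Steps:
E(y, R) = 5 (E(y, R) = 5*1 = 5)
g(S, u) = 1
-15 + 3*g(4, E(3, -2)) = -15 + 3*1 = -15 + 3 = -12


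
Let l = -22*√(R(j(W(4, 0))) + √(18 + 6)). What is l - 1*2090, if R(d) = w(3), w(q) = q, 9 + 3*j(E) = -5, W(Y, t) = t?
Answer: -2090 - 22*√(3 + 2*√6) ≈ -2151.8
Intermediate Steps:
j(E) = -14/3 (j(E) = -3 + (⅓)*(-5) = -3 - 5/3 = -14/3)
R(d) = 3
l = -22*√(3 + 2*√6) (l = -22*√(3 + √(18 + 6)) = -22*√(3 + √24) = -22*√(3 + 2*√6) ≈ -61.831)
l - 1*2090 = -22*√(3 + 2*√6) - 1*2090 = -22*√(3 + 2*√6) - 2090 = -2090 - 22*√(3 + 2*√6)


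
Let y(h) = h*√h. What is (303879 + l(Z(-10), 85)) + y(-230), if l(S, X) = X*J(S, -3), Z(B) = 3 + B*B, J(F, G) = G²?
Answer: 304644 - 230*I*√230 ≈ 3.0464e+5 - 3488.1*I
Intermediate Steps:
Z(B) = 3 + B²
y(h) = h^(3/2)
l(S, X) = 9*X (l(S, X) = X*(-3)² = X*9 = 9*X)
(303879 + l(Z(-10), 85)) + y(-230) = (303879 + 9*85) + (-230)^(3/2) = (303879 + 765) - 230*I*√230 = 304644 - 230*I*√230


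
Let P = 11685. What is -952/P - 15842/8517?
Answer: -21469106/11057905 ≈ -1.9415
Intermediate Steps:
-952/P - 15842/8517 = -952/11685 - 15842/8517 = -21469106/11057905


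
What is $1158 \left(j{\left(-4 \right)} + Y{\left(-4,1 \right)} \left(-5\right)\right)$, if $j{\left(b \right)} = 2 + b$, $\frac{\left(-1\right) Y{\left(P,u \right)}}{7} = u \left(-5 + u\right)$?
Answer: $-164436$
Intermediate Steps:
$Y{\left(P,u \right)} = - 7 u \left(-5 + u\right)$
$1158 \left(j{\left(-4 \right)} + Y{\left(-4,1 \right)} \left(-5\right)\right) = 1158 \left(\left(2 - 4\right) + 7 \cdot 1 \left(5 - 1\right) \left(-5\right)\right) = 1158 \left(-2 + 7 \cdot 1 \left(5 - 1\right) \left(-5\right)\right) = 1158 \left(-2 + 7 \cdot 1 \cdot 4 \left(-5\right)\right) = 1158 \left(-2 + 28 \left(-5\right)\right) = 1158 \left(-2 - 140\right) = 1158 \left(-142\right) = -164436$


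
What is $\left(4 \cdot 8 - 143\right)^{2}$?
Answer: $12321$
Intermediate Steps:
$\left(4 \cdot 8 - 143\right)^{2} = \left(32 - 143\right)^{2} = \left(-111\right)^{2} = 12321$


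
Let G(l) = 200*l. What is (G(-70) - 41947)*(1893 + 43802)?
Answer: -2556498165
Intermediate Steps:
(G(-70) - 41947)*(1893 + 43802) = (200*(-70) - 41947)*(1893 + 43802) = (-14000 - 41947)*45695 = -55947*45695 = -2556498165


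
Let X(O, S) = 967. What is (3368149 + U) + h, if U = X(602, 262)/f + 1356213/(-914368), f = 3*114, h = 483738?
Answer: 602269428507641/156356928 ≈ 3.8519e+6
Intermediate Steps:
f = 342
U = 210184505/156356928 (U = 967/342 + 1356213/(-914368) = 967*(1/342) + 1356213*(-1/914368) = 967/342 - 1356213/914368 = 210184505/156356928 ≈ 1.3443)
(3368149 + U) + h = (3368149 + 210184505/156356928) + 483738 = 526633640870777/156356928 + 483738 = 602269428507641/156356928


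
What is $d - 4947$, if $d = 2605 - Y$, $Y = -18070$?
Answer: $15728$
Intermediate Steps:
$d = 20675$ ($d = 2605 - -18070 = 2605 + 18070 = 20675$)
$d - 4947 = 20675 - 4947 = 15728$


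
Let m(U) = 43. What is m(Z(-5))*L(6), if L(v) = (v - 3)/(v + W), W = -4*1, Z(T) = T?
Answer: 129/2 ≈ 64.500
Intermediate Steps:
W = -4
L(v) = (-3 + v)/(-4 + v) (L(v) = (v - 3)/(v - 4) = (-3 + v)/(-4 + v))
m(Z(-5))*L(6) = 43*((-3 + 6)/(-4 + 6)) = 43*(3/2) = 129/2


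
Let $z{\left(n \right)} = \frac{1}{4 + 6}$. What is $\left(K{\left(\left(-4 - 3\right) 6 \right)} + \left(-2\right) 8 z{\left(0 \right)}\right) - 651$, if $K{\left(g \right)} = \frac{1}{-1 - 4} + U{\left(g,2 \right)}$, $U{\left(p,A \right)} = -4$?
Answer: $- \frac{3284}{5} \approx -656.8$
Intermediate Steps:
$z{\left(n \right)} = \frac{1}{10}$
$K{\left(g \right)} = - \frac{21}{5}$ ($K{\left(g \right)} = \frac{1}{-1 - 4} - 4 = \frac{1}{-5} - 4 = - \frac{1}{5} - 4 = - \frac{21}{5}$)
$\left(K{\left(\left(-4 - 3\right) 6 \right)} + \left(-2\right) 8 z{\left(0 \right)}\right) - 651 = \left(- \frac{21}{5} + \left(-2\right) 8 \cdot \frac{1}{10}\right) - 651 = \left(- \frac{21}{5} - \frac{8}{5}\right) - 651 = - \frac{29}{5} - 651 = - \frac{3284}{5}$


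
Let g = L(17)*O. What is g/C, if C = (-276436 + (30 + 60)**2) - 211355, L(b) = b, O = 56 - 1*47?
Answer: -17/53299 ≈ -0.00031896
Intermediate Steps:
O = 9 (O = 56 - 47 = 9)
g = 153 (g = 17*9 = 153)
C = -479691 (C = (-276436 + 90**2) - 211355 = (-276436 + 8100) - 211355 = -268336 - 211355 = -479691)
g/C = 153/(-479691) = 153*(-1/479691) = -17/53299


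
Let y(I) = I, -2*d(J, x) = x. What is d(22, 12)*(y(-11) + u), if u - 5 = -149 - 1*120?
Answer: 1650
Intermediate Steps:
d(J, x) = -x/2
u = -264 (u = 5 + (-149 - 1*120) = 5 + (-149 - 120) = 5 - 269 = -264)
d(22, 12)*(y(-11) + u) = (-1/2*12)*(-11 - 264) = -6*(-275) = 1650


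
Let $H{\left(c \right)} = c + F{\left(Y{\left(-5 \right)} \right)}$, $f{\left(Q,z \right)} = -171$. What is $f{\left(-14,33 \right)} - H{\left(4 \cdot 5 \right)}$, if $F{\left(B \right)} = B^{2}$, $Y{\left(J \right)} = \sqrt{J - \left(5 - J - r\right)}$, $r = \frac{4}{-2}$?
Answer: $-174$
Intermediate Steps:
$r = -2$ ($r = 4 \left(- \frac{1}{2}\right) = -2$)
$Y{\left(J \right)} = \sqrt{-7 + 2 J}$ ($Y{\left(J \right)} = \sqrt{J + \left(\left(J - 2\right) - 5\right)} = \sqrt{J + \left(\left(-2 + J\right) - 5\right)} = \sqrt{J + \left(-7 + J\right)} = \sqrt{-7 + 2 J}$)
$H{\left(c \right)} = -17 + c$ ($H{\left(c \right)} = c + \left(\sqrt{-7 + 2 \left(-5\right)}\right)^{2} = c + \left(\sqrt{-7 - 10}\right)^{2} = c + \left(\sqrt{-17}\right)^{2} = c + \left(i \sqrt{17}\right)^{2} = c - 17 = -17 + c$)
$f{\left(-14,33 \right)} - H{\left(4 \cdot 5 \right)} = -171 - \left(-17 + 4 \cdot 5\right) = -171 - \left(-17 + 20\right) = -171 - 3 = -174$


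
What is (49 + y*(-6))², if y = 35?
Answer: 25921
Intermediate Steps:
(49 + y*(-6))² = (49 + 35*(-6))² = (49 - 210)² = (-161)² = 25921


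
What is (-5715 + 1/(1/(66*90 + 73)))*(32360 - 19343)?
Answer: 3879066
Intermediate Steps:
(-5715 + 1/(1/(66*90 + 73)))*(32360 - 19343) = (-5715 + 1/(1/(5940 + 73)))*13017 = (-5715 + 1/(1/6013))*13017 = (-5715 + 6013)*13017 = 298*13017 = 3879066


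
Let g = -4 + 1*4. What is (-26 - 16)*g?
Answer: 0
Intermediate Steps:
g = 0 (g = -4 + 4 = 0)
(-26 - 16)*g = (-26 - 16)*0 = -42*0 = 0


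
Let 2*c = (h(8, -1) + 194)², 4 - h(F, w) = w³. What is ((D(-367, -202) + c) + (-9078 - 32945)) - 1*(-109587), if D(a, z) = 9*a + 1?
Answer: 168125/2 ≈ 84063.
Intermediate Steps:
D(a, z) = 1 + 9*a
h(F, w) = 4 - w³
c = 39601/2 (c = ((4 - 1*(-1)³) + 194)²/2 = ((4 - 1*(-1)) + 194)²/2 = ((4 + 1) + 194)²/2 = (5 + 194)²/2 = (½)*199² = (½)*39601 = 39601/2 ≈ 19801.)
((D(-367, -202) + c) + (-9078 - 32945)) - 1*(-109587) = (((1 + 9*(-367)) + 39601/2) + (-9078 - 32945)) - 1*(-109587) = (((1 - 3303) + 39601/2) - 42023) + 109587 = ((-3302 + 39601/2) - 42023) + 109587 = (32997/2 - 42023) + 109587 = -51049/2 + 109587 = 168125/2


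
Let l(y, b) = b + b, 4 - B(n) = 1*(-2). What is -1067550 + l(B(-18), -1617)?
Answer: -1070784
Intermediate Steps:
B(n) = 6 (B(n) = 4 - (-2) = 4 - 1*(-2) = 4 + 2 = 6)
l(y, b) = 2*b
-1067550 + l(B(-18), -1617) = -1067550 + 2*(-1617) = -1067550 - 3234 = -1070784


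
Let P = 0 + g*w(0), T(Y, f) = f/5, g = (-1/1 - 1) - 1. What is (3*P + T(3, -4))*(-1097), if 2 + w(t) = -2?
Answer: -193072/5 ≈ -38614.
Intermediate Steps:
g = -3 (g = (-1*1 - 1) - 1 = (-1 - 1) - 1 = -2 - 1 = -3)
w(t) = -4 (w(t) = -2 - 2 = -4)
T(Y, f) = f/5 (T(Y, f) = f*(⅕) = f/5)
P = 12 (P = 0 - 3*(-4) = 0 + 12 = 12)
(3*P + T(3, -4))*(-1097) = (3*12 + (⅕)*(-4))*(-1097) = (36 - ⅘)*(-1097) = (176/5)*(-1097) = -193072/5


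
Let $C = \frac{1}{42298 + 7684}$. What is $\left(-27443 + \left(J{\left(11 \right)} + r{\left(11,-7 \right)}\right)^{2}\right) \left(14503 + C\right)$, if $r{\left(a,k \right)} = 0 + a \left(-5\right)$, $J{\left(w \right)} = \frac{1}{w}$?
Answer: $- \frac{2142617325986289}{6047822} \approx -3.5428 \cdot 10^{8}$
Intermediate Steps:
$r{\left(a,k \right)} = - 5 a$ ($r{\left(a,k \right)} = 0 - 5 a = - 5 a$)
$C = \frac{1}{49982} \approx 2.0007 \cdot 10^{-5}$
$\left(-27443 + \left(J{\left(11 \right)} + r{\left(11,-7 \right)}\right)^{2}\right) \left(14503 + C\right) = \left(-27443 + \left(\frac{1}{11} - 55\right)^{2}\right) \left(14503 + \frac{1}{49982}\right) = \left(-27443 + \left(\frac{1}{11} - 55\right)^{2}\right) \frac{724888947}{49982} = \left(-27443 + \left(- \frac{604}{11}\right)^{2}\right) \frac{724888947}{49982} = \left(-27443 + \frac{364816}{121}\right) \frac{724888947}{49982} = \left(- \frac{2955787}{121}\right) \frac{724888947}{49982} = - \frac{2142617325986289}{6047822}$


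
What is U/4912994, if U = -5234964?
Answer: -2617482/2456497 ≈ -1.0655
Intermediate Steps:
U/4912994 = -5234964/4912994 = -5234964*1/4912994 = -2617482/2456497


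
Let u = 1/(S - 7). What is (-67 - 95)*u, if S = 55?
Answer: -27/8 ≈ -3.3750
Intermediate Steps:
u = 1/48 (u = 1/(55 - 7) = 1/48 ≈ 0.020833)
(-67 - 95)*u = (-67 - 95)*(1/48) = -162*1/48 = -27/8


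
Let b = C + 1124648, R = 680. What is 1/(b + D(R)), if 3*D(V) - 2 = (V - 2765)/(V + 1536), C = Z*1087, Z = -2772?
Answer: -6648/12554852021 ≈ -5.2952e-7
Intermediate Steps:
C = -3013164 (C = -2772*1087 = -3013164)
D(V) = ⅔ + (-2765 + V)/(3*(1536 + V)) (D(V) = ⅔ + ((V - 2765)/(V + 1536))/3 = ⅔ + ((-2765 + V)/(1536 + V))/3 = ⅔ + (-2765 + V)/(3*(1536 + V)))
b = -1888516 (b = -3013164 + 1124648 = -1888516)
1/(b + D(R)) = 1/(-1888516 + (307/3 + 680)/(1536 + 680)) = 1/(-1888516 + (2347/3)/2216) = 1/(-1888516 + (1/2216)*(2347/3)) = 1/(-1888516 + 2347/6648) = 1/(-12554852021/6648) = -6648/12554852021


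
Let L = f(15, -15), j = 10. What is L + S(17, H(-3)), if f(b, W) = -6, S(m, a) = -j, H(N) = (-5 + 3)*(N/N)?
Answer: -16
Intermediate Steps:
H(N) = -2 (H(N) = -2*1 = -2)
S(m, a) = -10 (S(m, a) = -1*10 = -10)
L = -6
L + S(17, H(-3)) = -6 - 10 = -16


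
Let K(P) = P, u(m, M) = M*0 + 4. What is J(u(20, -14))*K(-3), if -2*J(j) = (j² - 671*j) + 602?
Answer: -3099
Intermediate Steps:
u(m, M) = 4 (u(m, M) = 0 + 4 = 4)
J(j) = -301 - j²/2 + 671*j/2 (J(j) = -((j² - 671*j) + 602)/2 = -(602 + j² - 671*j)/2 = -301 - j²/2 + 671*j/2)
J(u(20, -14))*K(-3) = (-301 - ½*4² + (671/2)*4)*(-3) = (-301 - ½*16 + 1342)*(-3) = (-301 - 8 + 1342)*(-3) = 1033*(-3) = -3099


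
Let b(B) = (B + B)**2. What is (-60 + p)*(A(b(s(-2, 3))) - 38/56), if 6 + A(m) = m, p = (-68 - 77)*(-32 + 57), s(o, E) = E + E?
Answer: -14168825/28 ≈ -5.0603e+5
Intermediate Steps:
s(o, E) = 2*E
b(B) = 4*B**2 (b(B) = (2*B)**2 = 4*B**2)
p = -3625 (p = -145*25 = -3625)
A(m) = -6 + m
(-60 + p)*(A(b(s(-2, 3))) - 38/56) = (-60 - 3625)*((-6 + 4*(2*3)**2) - 38/56) = -3685*((-6 + 4*6**2) - 38/56) = -3685*((-6 + 4*36) - 1*19/28) = -3685*((-6 + 144) - 19/28) = -3685*(138 - 19/28) = -3685*3845/28 = -14168825/28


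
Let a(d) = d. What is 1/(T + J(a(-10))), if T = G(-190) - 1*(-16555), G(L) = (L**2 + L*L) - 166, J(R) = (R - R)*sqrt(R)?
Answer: 1/88589 ≈ 1.1288e-5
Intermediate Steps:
J(R) = 0 (J(R) = 0*sqrt(R) = 0)
G(L) = -166 + 2*L**2 (G(L) = (L**2 + L**2) - 166 = 2*L**2 - 166 = -166 + 2*L**2)
T = 88589 (T = (-166 + 2*(-190)**2) - 1*(-16555) = (-166 + 2*36100) + 16555 = (-166 + 72200) + 16555 = 72034 + 16555 = 88589)
1/(T + J(a(-10))) = 1/(88589 + 0) = 1/88589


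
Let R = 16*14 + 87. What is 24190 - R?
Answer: 23879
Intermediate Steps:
R = 311 (R = 224 + 87 = 311)
24190 - R = 24190 - 1*311 = 24190 - 311 = 23879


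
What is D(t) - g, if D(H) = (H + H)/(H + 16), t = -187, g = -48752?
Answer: 8336966/171 ≈ 48754.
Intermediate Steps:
D(H) = 2*H/(16 + H) (D(H) = (2*H)/(16 + H) = 2*H/(16 + H))
D(t) - g = 2*(-187)/(16 - 187) - 1*(-48752) = 2*(-187)/(-171) + 48752 = 2*(-187)*(-1/171) + 48752 = 374/171 + 48752 = 8336966/171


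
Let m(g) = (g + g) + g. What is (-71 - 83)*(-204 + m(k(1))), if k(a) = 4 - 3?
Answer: 30954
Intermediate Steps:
k(a) = 1
m(g) = 3*g (m(g) = 2*g + g = 3*g)
(-71 - 83)*(-204 + m(k(1))) = (-71 - 83)*(-204 + 3*1) = -154*(-204 + 3) = -154*(-201) = 30954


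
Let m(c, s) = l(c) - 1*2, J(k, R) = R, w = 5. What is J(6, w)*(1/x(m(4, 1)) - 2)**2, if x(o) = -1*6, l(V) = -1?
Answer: 845/36 ≈ 23.472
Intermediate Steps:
m(c, s) = -3 (m(c, s) = -1 - 1*2 = -1 - 2 = -3)
x(o) = -6
J(6, w)*(1/x(m(4, 1)) - 2)**2 = 5*(1/(-6) - 2)**2 = 5*(-1/6 - 2)**2 = 5*(-13/6)**2 = 5*(169/36) = 845/36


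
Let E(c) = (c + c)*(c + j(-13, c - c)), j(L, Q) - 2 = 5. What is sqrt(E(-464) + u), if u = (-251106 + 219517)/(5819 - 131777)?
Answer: sqrt(6728464190928606)/125958 ≈ 651.23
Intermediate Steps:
j(L, Q) = 7 (j(L, Q) = 2 + 5 = 7)
E(c) = 2*c*(7 + c) (E(c) = (c + c)*(c + 7) = (2*c)*(7 + c) = 2*c*(7 + c))
u = 31589/125958 (u = -31589/(-125958) = -31589*(-1/125958) = 31589/125958 ≈ 0.25079)
sqrt(E(-464) + u) = sqrt(2*(-464)*(7 - 464) + 31589/125958) = sqrt(2*(-464)*(-457) + 31589/125958) = sqrt(424096 + 31589/125958) = sqrt(53418315557/125958) = sqrt(6728464190928606)/125958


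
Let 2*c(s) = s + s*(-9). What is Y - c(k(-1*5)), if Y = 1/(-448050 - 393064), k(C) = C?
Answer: -16822281/841114 ≈ -20.000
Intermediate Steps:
c(s) = -4*s (c(s) = (s + s*(-9))/2 = (s - 9*s)/2 = (-8*s)/2 = -4*s)
Y = -1/841114 (Y = 1/(-841114) = -1/841114 ≈ -1.1889e-6)
Y - c(k(-1*5)) = -1/841114 - (-4)*(-1*5) = -1/841114 - (-4)*(-5) = -1/841114 - 1*20 = -1/841114 - 20 = -16822281/841114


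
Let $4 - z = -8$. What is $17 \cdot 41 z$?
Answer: $8364$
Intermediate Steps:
$z = 12$ ($z = 4 - -8 = 4 + 8 = 12$)
$17 \cdot 41 z = 17 \cdot 41 \cdot 12 = 697 \cdot 12 = 8364$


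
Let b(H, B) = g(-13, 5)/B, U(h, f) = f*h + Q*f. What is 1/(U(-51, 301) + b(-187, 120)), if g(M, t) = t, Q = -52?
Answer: -24/744071 ≈ -3.2255e-5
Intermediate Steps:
U(h, f) = -52*f + f*h (U(h, f) = f*h - 52*f = -52*f + f*h)
b(H, B) = 5/B
1/(U(-51, 301) + b(-187, 120)) = 1/(301*(-52 - 51) + 5/120) = 1/(301*(-103) + 5*(1/120)) = 1/(-31003 + 1/24) = 1/(-744071/24) = -24/744071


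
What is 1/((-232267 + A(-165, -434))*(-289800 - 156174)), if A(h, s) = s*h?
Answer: 1/71648844918 ≈ 1.3957e-11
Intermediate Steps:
A(h, s) = h*s
1/((-232267 + A(-165, -434))*(-289800 - 156174)) = 1/((-232267 - 165*(-434))*(-289800 - 156174)) = 1/((-232267 + 71610)*(-445974)) = 1/(-160657*(-445974)) = 1/71648844918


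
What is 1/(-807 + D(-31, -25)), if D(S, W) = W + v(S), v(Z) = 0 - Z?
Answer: -1/801 ≈ -0.0012484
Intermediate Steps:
v(Z) = -Z
D(S, W) = W - S
1/(-807 + D(-31, -25)) = 1/(-807 + (-25 - 1*(-31))) = 1/(-807 + (-25 + 31)) = 1/(-807 + 6) = 1/(-801) = -1/801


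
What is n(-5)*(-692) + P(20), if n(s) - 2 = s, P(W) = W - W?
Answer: 2076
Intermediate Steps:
P(W) = 0
n(s) = 2 + s
n(-5)*(-692) + P(20) = (2 - 5)*(-692) + 0 = -3*(-692) + 0 = 2076 + 0 = 2076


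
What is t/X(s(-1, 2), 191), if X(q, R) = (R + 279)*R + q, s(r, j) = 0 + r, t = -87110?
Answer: -87110/89769 ≈ -0.97038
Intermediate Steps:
s(r, j) = r
X(q, R) = q + R*(279 + R) (X(q, R) = (279 + R)*R + q = R*(279 + R) + q = q + R*(279 + R))
t/X(s(-1, 2), 191) = -87110/(-1 + 191² + 279*191) = -87110/(-1 + 36481 + 53289) = -87110/89769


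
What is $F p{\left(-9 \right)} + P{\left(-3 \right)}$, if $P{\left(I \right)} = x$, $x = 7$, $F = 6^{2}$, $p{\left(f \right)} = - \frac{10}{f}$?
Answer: $47$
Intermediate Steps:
$F = 36$
$P{\left(I \right)} = 7$
$F p{\left(-9 \right)} + P{\left(-3 \right)} = 36 \left(- \frac{10}{-9}\right) + 7 = 36 \left(\left(-10\right) \left(- \frac{1}{9}\right)\right) + 7 = 36 \cdot \frac{10}{9} + 7 = 40 + 7 = 47$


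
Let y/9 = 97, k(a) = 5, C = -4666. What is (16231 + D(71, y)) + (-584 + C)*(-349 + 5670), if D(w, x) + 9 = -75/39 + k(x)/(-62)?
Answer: -22502738183/806 ≈ -2.7919e+7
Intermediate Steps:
y = 873 (y = 9*97 = 873)
D(w, x) = -8869/806 (D(w, x) = -9 + (-75/39 + 5/(-62)) = -9 + (-75*1/39 + 5*(-1/62)) = -9 + (-25/13 - 5/62) = -9 - 1615/806 = -8869/806)
(16231 + D(71, y)) + (-584 + C)*(-349 + 5670) = (16231 - 8869/806) + (-584 - 4666)*(-349 + 5670) = 13073317/806 - 5250*5321 = 13073317/806 - 27935250 = -22502738183/806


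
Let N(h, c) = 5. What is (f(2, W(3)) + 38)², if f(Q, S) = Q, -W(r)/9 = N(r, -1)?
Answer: 1600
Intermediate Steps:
W(r) = -45 (W(r) = -9*5 = -45)
(f(2, W(3)) + 38)² = (2 + 38)² = 40² = 1600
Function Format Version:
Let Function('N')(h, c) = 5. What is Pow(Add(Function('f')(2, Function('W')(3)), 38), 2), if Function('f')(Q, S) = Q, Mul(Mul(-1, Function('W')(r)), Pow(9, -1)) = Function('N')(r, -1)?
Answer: 1600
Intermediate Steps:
Function('W')(r) = -45 (Function('W')(r) = Mul(-9, 5) = -45)
Pow(Add(Function('f')(2, Function('W')(3)), 38), 2) = Pow(Add(2, 38), 2) = Pow(40, 2) = 1600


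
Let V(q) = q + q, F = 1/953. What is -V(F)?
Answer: -2/953 ≈ -0.0020986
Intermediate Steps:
F = 1/953 ≈ 0.0010493
V(q) = 2*q
-V(F) = -2/953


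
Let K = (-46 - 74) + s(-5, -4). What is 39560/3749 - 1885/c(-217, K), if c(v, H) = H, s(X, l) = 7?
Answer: 501615/18419 ≈ 27.234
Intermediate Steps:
K = -113 (K = (-46 - 74) + 7 = -120 + 7 = -113)
39560/3749 - 1885/c(-217, K) = 39560/3749 - 1885/(-113) = 39560*(1/3749) - 1885*(-1/113) = 1720/163 + 1885/113 = 501615/18419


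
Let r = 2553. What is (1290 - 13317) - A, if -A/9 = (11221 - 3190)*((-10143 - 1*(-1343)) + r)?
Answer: -451538940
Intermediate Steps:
A = 451526913 (A = -9*(11221 - 3190)*((-10143 - 1*(-1343)) + 2553) = -72279*((-10143 + 1343) + 2553) = -72279*(-8800 + 2553) = -72279*(-6247) = -9*(-50169657) = 451526913)
(1290 - 13317) - A = (1290 - 13317) - 1*451526913 = -12027 - 451526913 = -451538940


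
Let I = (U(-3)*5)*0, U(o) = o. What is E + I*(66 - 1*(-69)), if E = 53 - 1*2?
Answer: 51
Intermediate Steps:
E = 51 (E = 53 - 2 = 51)
I = 0 (I = -3*5*0 = -15*0 = 0)
E + I*(66 - 1*(-69)) = 51 + 0*(66 - 1*(-69)) = 51 + 0*(66 + 69) = 51 + 0*135 = 51 + 0 = 51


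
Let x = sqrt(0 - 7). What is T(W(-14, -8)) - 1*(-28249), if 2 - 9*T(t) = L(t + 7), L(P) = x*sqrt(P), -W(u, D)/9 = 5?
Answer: 254243/9 + sqrt(266)/9 ≈ 28251.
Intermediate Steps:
W(u, D) = -45 (W(u, D) = -9*5 = -45)
x = I*sqrt(7) (x = sqrt(-7) = I*sqrt(7) ≈ 2.6458*I)
L(P) = I*sqrt(7)*sqrt(P) (L(P) = (I*sqrt(7))*sqrt(P) = I*sqrt(7)*sqrt(P))
T(t) = 2/9 - I*sqrt(7)*sqrt(7 + t)/9 (T(t) = 2/9 - I*sqrt(7)*sqrt(t + 7)/9 = 2/9 - I*sqrt(7)*sqrt(7 + t)/9)
T(W(-14, -8)) - 1*(-28249) = (2/9 - I*sqrt(7)*sqrt(7 - 45)/9) - 1*(-28249) = (2/9 - I*sqrt(7)*sqrt(-38)/9) + 28249 = (2/9 - I*sqrt(7)*I*sqrt(38)/9) + 28249 = (2/9 + sqrt(266)/9) + 28249 = 254243/9 + sqrt(266)/9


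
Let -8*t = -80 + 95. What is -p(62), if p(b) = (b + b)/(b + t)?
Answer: -992/481 ≈ -2.0624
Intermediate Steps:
t = -15/8 (t = -(-80 + 95)/8 = -1/8*15 = -15/8 ≈ -1.8750)
p(b) = 2*b/(-15/8 + b) (p(b) = (b + b)/(b - 15/8) = (2*b)/(-15/8 + b) = 2*b/(-15/8 + b))
-p(62) = -16*62/(-15 + 8*62) = -16*62/(-15 + 496) = -16*62/481 = -1*992/481 = -992/481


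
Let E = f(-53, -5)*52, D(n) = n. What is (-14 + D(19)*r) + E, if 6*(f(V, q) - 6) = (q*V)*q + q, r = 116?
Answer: -27074/3 ≈ -9024.7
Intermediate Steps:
f(V, q) = 6 + q/6 + V*q²/6 (f(V, q) = 6 + ((q*V)*q + q)/6 = 6 + ((V*q)*q + q)/6 = 6 + (V*q² + q)/6 = 6 + (q + V*q²)/6 = 6 + (q/6 + V*q²/6) = 6 + q/6 + V*q²/6)
E = -33644/3 (E = (6 + (⅙)*(-5) + (⅙)*(-53)*(-5)²)*52 = (6 - ⅚ + (⅙)*(-53)*25)*52 = (6 - ⅚ - 1325/6)*52 = -647/3*52 = -33644/3 ≈ -11215.)
(-14 + D(19)*r) + E = (-14 + 19*116) - 33644/3 = (-14 + 2204) - 33644/3 = 2190 - 33644/3 = -27074/3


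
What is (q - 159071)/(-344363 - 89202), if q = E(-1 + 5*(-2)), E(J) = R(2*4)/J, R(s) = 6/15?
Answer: 8748907/23846075 ≈ 0.36689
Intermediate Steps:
R(s) = 2/5 (R(s) = 6*(1/15) = 2/5)
E(J) = 2/(5*J)
q = -2/55 (q = 2/(5*(-1 + 5*(-2))) = 2/(5*(-1 - 10)) = (2/5)/(-11) = (2/5)*(-1/11) = -2/55 ≈ -0.036364)
(q - 159071)/(-344363 - 89202) = (-2/55 - 159071)/(-344363 - 89202) = -8748907/55/(-433565) = -8748907/55*(-1/433565) = 8748907/23846075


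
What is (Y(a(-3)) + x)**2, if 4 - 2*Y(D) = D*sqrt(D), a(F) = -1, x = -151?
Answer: (298 - I)**2/4 ≈ 22201.0 - 149.0*I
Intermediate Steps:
Y(D) = 2 - D**(3/2)/2 (Y(D) = 2 - D*sqrt(D)/2 = 2 - D**(3/2)/2)
(Y(a(-3)) + x)**2 = ((2 - (-1)*I/2) - 151)**2 = ((2 + I/2) - 151)**2 = (-149 + I/2)**2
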